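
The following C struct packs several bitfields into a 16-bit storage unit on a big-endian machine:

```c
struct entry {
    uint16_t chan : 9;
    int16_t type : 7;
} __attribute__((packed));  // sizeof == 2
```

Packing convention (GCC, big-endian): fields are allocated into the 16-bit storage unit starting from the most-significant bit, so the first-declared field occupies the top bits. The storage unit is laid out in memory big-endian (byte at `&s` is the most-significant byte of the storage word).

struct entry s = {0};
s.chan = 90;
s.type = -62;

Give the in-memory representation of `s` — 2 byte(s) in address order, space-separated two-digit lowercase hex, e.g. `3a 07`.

chan (9b) val=90 bits=0x5a at bit 7: 0x2d00
type (7b) val=-62 bits=0x42 at bit 0: 0x2d42
word = 0x2d42 → big-endian bytes:
  [0]=0x2d  [1]=0x42

2d 42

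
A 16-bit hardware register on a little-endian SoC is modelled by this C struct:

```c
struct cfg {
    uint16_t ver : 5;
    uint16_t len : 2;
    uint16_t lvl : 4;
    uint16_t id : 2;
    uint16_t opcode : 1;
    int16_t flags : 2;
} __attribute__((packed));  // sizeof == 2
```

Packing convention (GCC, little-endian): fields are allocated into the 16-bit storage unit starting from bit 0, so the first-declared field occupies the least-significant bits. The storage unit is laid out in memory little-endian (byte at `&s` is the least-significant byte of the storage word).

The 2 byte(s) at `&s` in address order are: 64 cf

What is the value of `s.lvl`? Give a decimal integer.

14

[0]=0x64 [1]=0xcf (little-endian) → word 0xcf64
ver:5 @ bit 0 → (0xcf64>>0)&0x1f = 0x4
len:2 @ bit 5 → (0xcf64>>5)&0x3 = 0x3
lvl:4 @ bit 7 → (0xcf64>>7)&0xf = 0xe  ←
id:2 @ bit 11 → (0xcf64>>11)&0x3 = 0x1
opcode:1 @ bit 13 → (0xcf64>>13)&0x1 = 0x0
flags:2 @ bit 14 → (0xcf64>>14)&0x3 = 0x3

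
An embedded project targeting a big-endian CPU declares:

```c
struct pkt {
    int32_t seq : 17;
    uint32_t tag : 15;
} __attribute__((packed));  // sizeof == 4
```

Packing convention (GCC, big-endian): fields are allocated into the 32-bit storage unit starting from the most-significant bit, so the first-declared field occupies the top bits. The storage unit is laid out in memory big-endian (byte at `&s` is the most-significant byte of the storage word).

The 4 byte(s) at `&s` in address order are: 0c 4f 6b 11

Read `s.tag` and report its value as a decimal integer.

[0]=0x0c [1]=0x4f [2]=0x6b [3]=0x11 (big-endian) → word 0x0c4f6b11
seq [15+:17] = (word>>15) & 0x1ffff = 6302
tag [0+:15] = (word>>0) & 0x7fff = 27409  ←

27409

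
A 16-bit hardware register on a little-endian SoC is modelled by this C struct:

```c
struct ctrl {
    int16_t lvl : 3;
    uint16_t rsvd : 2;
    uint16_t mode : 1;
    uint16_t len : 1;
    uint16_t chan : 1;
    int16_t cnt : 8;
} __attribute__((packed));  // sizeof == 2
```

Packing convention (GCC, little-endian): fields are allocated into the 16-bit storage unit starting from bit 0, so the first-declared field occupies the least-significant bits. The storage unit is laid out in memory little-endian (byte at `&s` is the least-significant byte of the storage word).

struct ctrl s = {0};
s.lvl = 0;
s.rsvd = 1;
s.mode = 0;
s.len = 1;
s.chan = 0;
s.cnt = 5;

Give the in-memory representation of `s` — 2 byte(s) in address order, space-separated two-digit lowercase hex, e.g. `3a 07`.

48 05

lvl:3 = 0 → 0x0 << 0 → word 0x0000
rsvd:2 = 1 → 0x1 << 3 → word 0x0008
mode:1 = 0 → 0x0 << 5 → word 0x0008
len:1 = 1 → 0x1 << 6 → word 0x0048
chan:1 = 0 → 0x0 << 7 → word 0x0048
cnt:8 = 5 → 0x5 << 8 → word 0x0548
word = 0x0548 → little-endian bytes:
  [0]=0x48  [1]=0x05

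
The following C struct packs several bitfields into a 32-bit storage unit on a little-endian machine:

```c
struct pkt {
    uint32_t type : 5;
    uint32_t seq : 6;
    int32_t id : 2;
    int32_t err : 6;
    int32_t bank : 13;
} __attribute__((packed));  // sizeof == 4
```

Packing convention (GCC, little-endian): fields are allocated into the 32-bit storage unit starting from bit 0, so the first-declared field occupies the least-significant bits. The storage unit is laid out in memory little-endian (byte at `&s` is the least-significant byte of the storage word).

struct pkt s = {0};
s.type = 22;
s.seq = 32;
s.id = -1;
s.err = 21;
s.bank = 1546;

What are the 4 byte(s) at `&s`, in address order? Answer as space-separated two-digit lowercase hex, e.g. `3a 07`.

16 bc 52 30

type:5 = 22 → 0x16 << 0 → word 0x00000016
seq:6 = 32 → 0x20 << 5 → word 0x00000416
id:2 = -1 → 0x3 << 11 → word 0x00001c16
err:6 = 21 → 0x15 << 13 → word 0x0002bc16
bank:13 = 1546 → 0x60a << 19 → word 0x3052bc16
word = 0x3052bc16 → little-endian bytes:
  [0]=0x16  [1]=0xbc  [2]=0x52  [3]=0x30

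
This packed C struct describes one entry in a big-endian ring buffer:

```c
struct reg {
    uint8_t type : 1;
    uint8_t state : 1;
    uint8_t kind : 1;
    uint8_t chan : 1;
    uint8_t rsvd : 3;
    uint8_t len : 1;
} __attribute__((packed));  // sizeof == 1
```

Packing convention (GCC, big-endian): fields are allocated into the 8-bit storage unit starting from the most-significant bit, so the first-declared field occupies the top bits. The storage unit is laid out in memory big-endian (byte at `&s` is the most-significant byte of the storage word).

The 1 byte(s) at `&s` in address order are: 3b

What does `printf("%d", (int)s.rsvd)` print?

5

[0]=0x3b (big-endian) → word 0x3b
type:1 @ bit 7 → (0x3b>>7)&0x1 = 0x0
state:1 @ bit 6 → (0x3b>>6)&0x1 = 0x0
kind:1 @ bit 5 → (0x3b>>5)&0x1 = 0x1
chan:1 @ bit 4 → (0x3b>>4)&0x1 = 0x1
rsvd:3 @ bit 1 → (0x3b>>1)&0x7 = 0x5  ←
len:1 @ bit 0 → (0x3b>>0)&0x1 = 0x1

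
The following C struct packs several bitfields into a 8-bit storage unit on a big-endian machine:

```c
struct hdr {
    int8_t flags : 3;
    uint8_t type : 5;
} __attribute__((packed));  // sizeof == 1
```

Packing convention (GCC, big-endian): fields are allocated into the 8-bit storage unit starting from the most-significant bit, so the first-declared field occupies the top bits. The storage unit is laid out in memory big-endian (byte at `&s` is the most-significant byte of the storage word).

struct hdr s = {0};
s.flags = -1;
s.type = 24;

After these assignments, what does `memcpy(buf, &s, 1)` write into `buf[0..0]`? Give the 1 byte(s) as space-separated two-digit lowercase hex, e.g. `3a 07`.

f8

flags:3 = -1 → 0x7 << 5 → word 0xe0
type:5 = 24 → 0x18 << 0 → word 0xf8
word = 0xf8 → big-endian bytes:
  [0]=0xf8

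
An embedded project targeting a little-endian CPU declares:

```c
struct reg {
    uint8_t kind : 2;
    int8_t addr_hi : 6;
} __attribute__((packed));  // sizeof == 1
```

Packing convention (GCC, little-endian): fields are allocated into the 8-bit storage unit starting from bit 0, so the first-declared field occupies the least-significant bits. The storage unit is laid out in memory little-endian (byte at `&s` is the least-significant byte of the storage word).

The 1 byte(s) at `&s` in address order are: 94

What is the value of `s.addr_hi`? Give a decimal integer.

-27

[0]=0x94 (little-endian) → word 0x94
kind [0+:2] = (word>>0) & 0x3 = 0
addr_hi [2+:6] = (word>>2) & 0x3f = 37  ←
addr_hi signed 6b, MSB=1: 37 - 64 = -27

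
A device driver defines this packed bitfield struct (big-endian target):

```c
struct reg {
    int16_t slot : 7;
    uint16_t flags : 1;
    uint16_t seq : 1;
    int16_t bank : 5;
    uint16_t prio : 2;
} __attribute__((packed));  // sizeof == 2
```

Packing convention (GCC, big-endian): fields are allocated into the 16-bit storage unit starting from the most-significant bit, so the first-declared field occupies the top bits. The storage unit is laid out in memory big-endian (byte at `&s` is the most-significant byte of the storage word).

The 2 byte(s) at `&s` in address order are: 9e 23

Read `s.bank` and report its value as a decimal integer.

[0]=0x9e [1]=0x23 (big-endian) → word 0x9e23
slot:7 @ bit 9 → (0x9e23>>9)&0x7f = 0x4f
flags:1 @ bit 8 → (0x9e23>>8)&0x1 = 0x0
seq:1 @ bit 7 → (0x9e23>>7)&0x1 = 0x0
bank:5 @ bit 2 → (0x9e23>>2)&0x1f = 0x8  ←
prio:2 @ bit 0 → (0x9e23>>0)&0x3 = 0x3
bank signed 5b, MSB=0: value = 8

8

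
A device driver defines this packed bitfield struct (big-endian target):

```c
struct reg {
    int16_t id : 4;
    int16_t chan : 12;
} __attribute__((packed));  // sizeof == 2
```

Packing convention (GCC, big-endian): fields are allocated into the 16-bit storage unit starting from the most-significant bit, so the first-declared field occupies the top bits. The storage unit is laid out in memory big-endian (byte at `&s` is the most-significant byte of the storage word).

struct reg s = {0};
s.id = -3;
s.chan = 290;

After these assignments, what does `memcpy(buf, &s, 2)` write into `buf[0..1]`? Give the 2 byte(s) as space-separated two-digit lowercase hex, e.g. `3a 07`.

id (4b) val=-3 bits=0xd at bit 12: 0xd000
chan (12b) val=290 bits=0x122 at bit 0: 0xd122
word = 0xd122 → big-endian bytes:
  [0]=0xd1  [1]=0x22

d1 22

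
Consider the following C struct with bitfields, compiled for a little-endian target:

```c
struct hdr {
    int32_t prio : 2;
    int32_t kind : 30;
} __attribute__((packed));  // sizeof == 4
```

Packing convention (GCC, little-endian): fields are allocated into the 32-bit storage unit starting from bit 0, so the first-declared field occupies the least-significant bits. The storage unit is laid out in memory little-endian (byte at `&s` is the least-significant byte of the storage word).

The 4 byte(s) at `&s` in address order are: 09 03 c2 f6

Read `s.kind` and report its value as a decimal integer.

-38764350

[0]=0x09 [1]=0x03 [2]=0xc2 [3]=0xf6 (little-endian) → word 0xf6c20309
prio [0+:2] = (word>>0) & 0x3 = 1
kind [2+:30] = (word>>2) & 0x3fffffff = 1034977474  ←
kind signed 30b, MSB=1: 1034977474 - 1073741824 = -38764350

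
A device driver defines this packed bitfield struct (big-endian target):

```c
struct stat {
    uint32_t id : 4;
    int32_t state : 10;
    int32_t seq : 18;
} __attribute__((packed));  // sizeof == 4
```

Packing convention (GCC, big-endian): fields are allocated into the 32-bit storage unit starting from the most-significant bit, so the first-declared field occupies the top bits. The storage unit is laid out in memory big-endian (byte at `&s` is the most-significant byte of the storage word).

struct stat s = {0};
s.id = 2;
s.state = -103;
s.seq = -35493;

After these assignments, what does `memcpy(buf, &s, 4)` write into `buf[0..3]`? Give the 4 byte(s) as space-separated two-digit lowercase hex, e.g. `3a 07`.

2e 67 75 5b

[28+:4] id=2 & 0xf = 0x2; word=0x20000000
[18+:10] state=-103 & 0x3ff = 0x399; word=0x2e640000
[0+:18] seq=-35493 & 0x3ffff = 0x3755b; word=0x2e67755b
word = 0x2e67755b → big-endian bytes:
  [0]=0x2e  [1]=0x67  [2]=0x75  [3]=0x5b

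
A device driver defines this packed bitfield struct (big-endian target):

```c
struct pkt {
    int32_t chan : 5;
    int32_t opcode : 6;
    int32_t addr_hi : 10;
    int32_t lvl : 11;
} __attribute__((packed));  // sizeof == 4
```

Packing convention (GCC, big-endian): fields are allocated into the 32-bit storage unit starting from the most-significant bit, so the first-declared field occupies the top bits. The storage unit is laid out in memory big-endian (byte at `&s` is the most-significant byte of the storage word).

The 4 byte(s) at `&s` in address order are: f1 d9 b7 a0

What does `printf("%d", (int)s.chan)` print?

[0]=0xf1 [1]=0xd9 [2]=0xb7 [3]=0xa0 (big-endian) → word 0xf1d9b7a0
chan:5 @ bit 27 → (0xf1d9b7a0>>27)&0x1f = 0x1e  ←
opcode:6 @ bit 21 → (0xf1d9b7a0>>21)&0x3f = 0xe
addr_hi:10 @ bit 11 → (0xf1d9b7a0>>11)&0x3ff = 0x336
lvl:11 @ bit 0 → (0xf1d9b7a0>>0)&0x7ff = 0x7a0
chan signed 5b, MSB=1: 30 - 32 = -2

-2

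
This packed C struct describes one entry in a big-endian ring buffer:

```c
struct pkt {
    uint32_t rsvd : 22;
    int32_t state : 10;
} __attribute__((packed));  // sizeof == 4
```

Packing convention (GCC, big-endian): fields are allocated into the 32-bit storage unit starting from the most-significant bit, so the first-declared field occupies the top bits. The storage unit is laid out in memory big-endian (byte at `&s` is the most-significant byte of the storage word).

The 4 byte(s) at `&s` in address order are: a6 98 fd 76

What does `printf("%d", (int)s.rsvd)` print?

[0]=0xa6 [1]=0x98 [2]=0xfd [3]=0x76 (big-endian) → word 0xa698fd76
rsvd [10+:22] = (word>>10) & 0x3fffff = 2729535  ←
state [0+:10] = (word>>0) & 0x3ff = 374

2729535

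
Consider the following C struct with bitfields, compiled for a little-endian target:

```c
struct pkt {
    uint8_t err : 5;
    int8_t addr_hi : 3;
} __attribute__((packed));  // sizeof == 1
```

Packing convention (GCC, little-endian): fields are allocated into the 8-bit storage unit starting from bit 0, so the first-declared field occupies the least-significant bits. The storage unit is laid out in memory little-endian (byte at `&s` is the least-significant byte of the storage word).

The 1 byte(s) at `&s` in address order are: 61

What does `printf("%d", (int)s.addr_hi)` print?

[0]=0x61 (little-endian) → word 0x61
err:5 @ bit 0 → (0x61>>0)&0x1f = 0x1
addr_hi:3 @ bit 5 → (0x61>>5)&0x7 = 0x3  ←
addr_hi signed 3b, MSB=0: value = 3

3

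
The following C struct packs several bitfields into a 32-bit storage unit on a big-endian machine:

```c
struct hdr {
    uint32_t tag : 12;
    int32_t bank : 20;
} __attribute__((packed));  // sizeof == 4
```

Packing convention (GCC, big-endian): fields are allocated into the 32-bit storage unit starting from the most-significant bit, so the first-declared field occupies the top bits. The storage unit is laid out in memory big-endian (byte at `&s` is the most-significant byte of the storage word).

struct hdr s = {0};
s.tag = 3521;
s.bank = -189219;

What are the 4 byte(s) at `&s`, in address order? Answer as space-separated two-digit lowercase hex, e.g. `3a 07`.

[20+:12] tag=3521 & 0xfff = 0xdc1; word=0xdc100000
[0+:20] bank=-189219 & 0xfffff = 0xd1cdd; word=0xdc1d1cdd
word = 0xdc1d1cdd → big-endian bytes:
  [0]=0xdc  [1]=0x1d  [2]=0x1c  [3]=0xdd

dc 1d 1c dd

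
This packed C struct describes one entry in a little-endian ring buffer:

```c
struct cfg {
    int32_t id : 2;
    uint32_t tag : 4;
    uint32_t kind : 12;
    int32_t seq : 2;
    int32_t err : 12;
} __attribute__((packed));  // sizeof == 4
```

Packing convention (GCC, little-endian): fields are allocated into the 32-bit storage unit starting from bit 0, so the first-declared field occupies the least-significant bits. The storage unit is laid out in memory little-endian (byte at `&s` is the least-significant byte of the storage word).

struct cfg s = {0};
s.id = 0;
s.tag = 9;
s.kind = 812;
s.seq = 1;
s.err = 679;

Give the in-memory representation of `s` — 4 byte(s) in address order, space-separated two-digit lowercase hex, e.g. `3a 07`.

[0+:2] id=0 & 0x3 = 0x0; word=0x00000000
[2+:4] tag=9 & 0xf = 0x9; word=0x00000024
[6+:12] kind=812 & 0xfff = 0x32c; word=0x0000cb24
[18+:2] seq=1 & 0x3 = 0x1; word=0x0004cb24
[20+:12] err=679 & 0xfff = 0x2a7; word=0x2a74cb24
word = 0x2a74cb24 → little-endian bytes:
  [0]=0x24  [1]=0xcb  [2]=0x74  [3]=0x2a

24 cb 74 2a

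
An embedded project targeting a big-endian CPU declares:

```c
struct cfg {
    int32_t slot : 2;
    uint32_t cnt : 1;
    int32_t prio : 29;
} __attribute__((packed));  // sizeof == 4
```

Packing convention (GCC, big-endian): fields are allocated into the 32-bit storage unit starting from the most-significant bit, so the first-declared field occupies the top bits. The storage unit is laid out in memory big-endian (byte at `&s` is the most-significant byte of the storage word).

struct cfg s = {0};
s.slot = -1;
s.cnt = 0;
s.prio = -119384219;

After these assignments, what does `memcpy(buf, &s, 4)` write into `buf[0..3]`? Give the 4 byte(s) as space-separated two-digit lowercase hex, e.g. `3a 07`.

d8 e2 57 65

slot:2 = -1 → 0x3 << 30 → word 0xc0000000
cnt:1 = 0 → 0x0 << 29 → word 0xc0000000
prio:29 = -119384219 → 0x18e25765 << 0 → word 0xd8e25765
word = 0xd8e25765 → big-endian bytes:
  [0]=0xd8  [1]=0xe2  [2]=0x57  [3]=0x65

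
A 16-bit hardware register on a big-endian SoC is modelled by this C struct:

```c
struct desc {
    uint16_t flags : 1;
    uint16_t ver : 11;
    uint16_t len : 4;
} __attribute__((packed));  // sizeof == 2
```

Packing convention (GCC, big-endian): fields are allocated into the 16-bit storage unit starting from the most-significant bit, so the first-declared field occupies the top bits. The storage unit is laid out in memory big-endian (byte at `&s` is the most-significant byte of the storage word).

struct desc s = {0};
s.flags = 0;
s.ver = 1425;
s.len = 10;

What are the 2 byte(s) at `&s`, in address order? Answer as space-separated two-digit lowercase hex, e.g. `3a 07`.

59 1a

[15+:1] flags=0 & 0x1 = 0x0; word=0x0000
[4+:11] ver=1425 & 0x7ff = 0x591; word=0x5910
[0+:4] len=10 & 0xf = 0xa; word=0x591a
word = 0x591a → big-endian bytes:
  [0]=0x59  [1]=0x1a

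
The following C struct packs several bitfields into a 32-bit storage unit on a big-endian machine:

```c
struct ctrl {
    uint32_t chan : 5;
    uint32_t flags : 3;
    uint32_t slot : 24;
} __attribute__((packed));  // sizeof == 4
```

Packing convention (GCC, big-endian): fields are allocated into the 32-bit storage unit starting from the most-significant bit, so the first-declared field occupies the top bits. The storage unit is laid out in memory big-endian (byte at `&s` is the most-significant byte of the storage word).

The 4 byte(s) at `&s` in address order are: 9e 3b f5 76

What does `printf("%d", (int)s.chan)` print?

[0]=0x9e [1]=0x3b [2]=0xf5 [3]=0x76 (big-endian) → word 0x9e3bf576
chan [27+:5] = (word>>27) & 0x1f = 19  ←
flags [24+:3] = (word>>24) & 0x7 = 6
slot [0+:24] = (word>>0) & 0xffffff = 3929462

19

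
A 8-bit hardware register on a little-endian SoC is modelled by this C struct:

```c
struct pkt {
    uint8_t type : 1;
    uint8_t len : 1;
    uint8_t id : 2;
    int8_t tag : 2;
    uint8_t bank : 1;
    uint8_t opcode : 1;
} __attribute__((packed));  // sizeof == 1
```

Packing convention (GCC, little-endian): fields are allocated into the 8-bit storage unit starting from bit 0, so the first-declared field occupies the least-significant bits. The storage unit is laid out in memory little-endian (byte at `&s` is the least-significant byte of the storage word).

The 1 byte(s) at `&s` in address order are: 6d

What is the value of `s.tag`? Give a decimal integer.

-2

[0]=0x6d (little-endian) → word 0x6d
type:1 @ bit 0 → (0x6d>>0)&0x1 = 0x1
len:1 @ bit 1 → (0x6d>>1)&0x1 = 0x0
id:2 @ bit 2 → (0x6d>>2)&0x3 = 0x3
tag:2 @ bit 4 → (0x6d>>4)&0x3 = 0x2  ←
bank:1 @ bit 6 → (0x6d>>6)&0x1 = 0x1
opcode:1 @ bit 7 → (0x6d>>7)&0x1 = 0x0
tag signed 2b, MSB=1: 2 - 4 = -2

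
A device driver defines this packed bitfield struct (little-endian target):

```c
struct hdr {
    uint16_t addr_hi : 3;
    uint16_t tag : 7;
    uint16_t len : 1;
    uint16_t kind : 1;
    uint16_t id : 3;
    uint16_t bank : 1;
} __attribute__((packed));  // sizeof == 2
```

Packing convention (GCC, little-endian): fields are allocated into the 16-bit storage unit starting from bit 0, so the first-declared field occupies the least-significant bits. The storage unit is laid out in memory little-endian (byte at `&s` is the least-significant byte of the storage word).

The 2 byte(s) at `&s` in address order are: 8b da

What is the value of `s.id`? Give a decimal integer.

[0]=0x8b [1]=0xda (little-endian) → word 0xda8b
addr_hi [0+:3] = (word>>0) & 0x7 = 3
tag [3+:7] = (word>>3) & 0x7f = 81
len [10+:1] = (word>>10) & 0x1 = 0
kind [11+:1] = (word>>11) & 0x1 = 1
id [12+:3] = (word>>12) & 0x7 = 5  ←
bank [15+:1] = (word>>15) & 0x1 = 1

5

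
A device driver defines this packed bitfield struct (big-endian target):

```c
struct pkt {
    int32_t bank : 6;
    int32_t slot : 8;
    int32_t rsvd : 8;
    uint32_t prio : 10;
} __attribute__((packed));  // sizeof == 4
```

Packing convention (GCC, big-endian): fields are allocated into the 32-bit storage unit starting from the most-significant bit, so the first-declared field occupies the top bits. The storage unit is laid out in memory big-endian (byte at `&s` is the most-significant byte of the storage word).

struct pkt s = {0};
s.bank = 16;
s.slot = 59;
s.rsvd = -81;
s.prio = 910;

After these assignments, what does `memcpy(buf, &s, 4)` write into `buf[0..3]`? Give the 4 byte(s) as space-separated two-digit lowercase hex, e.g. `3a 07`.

bank (6b) val=16 bits=0x10 at bit 26: 0x40000000
slot (8b) val=59 bits=0x3b at bit 18: 0x40ec0000
rsvd (8b) val=-81 bits=0xaf at bit 10: 0x40eebc00
prio (10b) val=910 bits=0x38e at bit 0: 0x40eebf8e
word = 0x40eebf8e → big-endian bytes:
  [0]=0x40  [1]=0xee  [2]=0xbf  [3]=0x8e

40 ee bf 8e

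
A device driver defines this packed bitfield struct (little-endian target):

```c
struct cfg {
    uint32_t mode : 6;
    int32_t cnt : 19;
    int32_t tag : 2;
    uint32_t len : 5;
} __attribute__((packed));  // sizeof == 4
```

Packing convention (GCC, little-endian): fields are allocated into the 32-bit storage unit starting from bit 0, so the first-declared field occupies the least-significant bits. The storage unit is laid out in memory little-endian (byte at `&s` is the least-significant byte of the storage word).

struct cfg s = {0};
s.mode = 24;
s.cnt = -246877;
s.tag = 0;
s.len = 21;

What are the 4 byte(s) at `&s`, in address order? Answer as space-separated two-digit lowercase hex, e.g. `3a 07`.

d8 e8 0e a9

mode:6 = 24 → 0x18 << 0 → word 0x00000018
cnt:19 = -246877 → 0x43ba3 << 6 → word 0x010ee8d8
tag:2 = 0 → 0x0 << 25 → word 0x010ee8d8
len:5 = 21 → 0x15 << 27 → word 0xa90ee8d8
word = 0xa90ee8d8 → little-endian bytes:
  [0]=0xd8  [1]=0xe8  [2]=0x0e  [3]=0xa9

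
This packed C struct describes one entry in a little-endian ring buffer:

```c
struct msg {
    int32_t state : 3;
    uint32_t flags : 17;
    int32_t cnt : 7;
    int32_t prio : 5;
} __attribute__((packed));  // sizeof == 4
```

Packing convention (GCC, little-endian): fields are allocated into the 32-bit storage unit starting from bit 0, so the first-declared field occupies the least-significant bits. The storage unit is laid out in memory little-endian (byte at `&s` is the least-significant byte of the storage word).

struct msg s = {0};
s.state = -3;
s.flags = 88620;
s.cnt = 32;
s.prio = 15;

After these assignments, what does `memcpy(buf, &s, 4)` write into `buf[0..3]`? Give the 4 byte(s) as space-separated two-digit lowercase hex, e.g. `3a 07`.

[0+:3] state=-3 & 0x7 = 0x5; word=0x00000005
[3+:17] flags=88620 & 0x1ffff = 0x15a2c; word=0x000ad165
[20+:7] cnt=32 & 0x7f = 0x20; word=0x020ad165
[27+:5] prio=15 & 0x1f = 0xf; word=0x7a0ad165
word = 0x7a0ad165 → little-endian bytes:
  [0]=0x65  [1]=0xd1  [2]=0x0a  [3]=0x7a

65 d1 0a 7a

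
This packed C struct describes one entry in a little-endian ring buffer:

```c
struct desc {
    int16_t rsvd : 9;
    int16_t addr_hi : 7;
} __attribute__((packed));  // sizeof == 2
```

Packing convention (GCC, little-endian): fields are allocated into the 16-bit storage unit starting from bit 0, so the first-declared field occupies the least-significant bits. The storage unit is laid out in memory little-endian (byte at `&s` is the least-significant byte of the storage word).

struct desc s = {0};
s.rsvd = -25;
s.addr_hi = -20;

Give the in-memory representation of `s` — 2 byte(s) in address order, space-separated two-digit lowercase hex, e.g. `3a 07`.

e7 d9

[0+:9] rsvd=-25 & 0x1ff = 0x1e7; word=0x01e7
[9+:7] addr_hi=-20 & 0x7f = 0x6c; word=0xd9e7
word = 0xd9e7 → little-endian bytes:
  [0]=0xe7  [1]=0xd9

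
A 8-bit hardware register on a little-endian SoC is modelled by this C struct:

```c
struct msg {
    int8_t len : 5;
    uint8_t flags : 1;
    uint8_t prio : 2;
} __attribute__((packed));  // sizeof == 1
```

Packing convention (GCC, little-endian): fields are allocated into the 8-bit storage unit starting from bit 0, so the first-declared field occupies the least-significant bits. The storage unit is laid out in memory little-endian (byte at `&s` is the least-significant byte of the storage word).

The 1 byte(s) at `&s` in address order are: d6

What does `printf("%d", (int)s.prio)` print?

[0]=0xd6 (little-endian) → word 0xd6
len [0+:5] = (word>>0) & 0x1f = 22
flags [5+:1] = (word>>5) & 0x1 = 0
prio [6+:2] = (word>>6) & 0x3 = 3  ←

3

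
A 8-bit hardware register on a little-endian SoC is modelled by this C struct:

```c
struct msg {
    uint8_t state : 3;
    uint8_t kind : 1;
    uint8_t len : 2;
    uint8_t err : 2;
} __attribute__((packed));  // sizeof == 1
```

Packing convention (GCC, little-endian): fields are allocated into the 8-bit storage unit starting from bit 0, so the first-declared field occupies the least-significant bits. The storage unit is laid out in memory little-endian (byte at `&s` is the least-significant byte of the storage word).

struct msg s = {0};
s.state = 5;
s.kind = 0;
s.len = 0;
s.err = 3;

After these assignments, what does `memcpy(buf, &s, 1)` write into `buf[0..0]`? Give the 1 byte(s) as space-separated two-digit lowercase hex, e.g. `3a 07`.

c5

state:3 = 5 → 0x5 << 0 → word 0x05
kind:1 = 0 → 0x0 << 3 → word 0x05
len:2 = 0 → 0x0 << 4 → word 0x05
err:2 = 3 → 0x3 << 6 → word 0xc5
word = 0xc5 → little-endian bytes:
  [0]=0xc5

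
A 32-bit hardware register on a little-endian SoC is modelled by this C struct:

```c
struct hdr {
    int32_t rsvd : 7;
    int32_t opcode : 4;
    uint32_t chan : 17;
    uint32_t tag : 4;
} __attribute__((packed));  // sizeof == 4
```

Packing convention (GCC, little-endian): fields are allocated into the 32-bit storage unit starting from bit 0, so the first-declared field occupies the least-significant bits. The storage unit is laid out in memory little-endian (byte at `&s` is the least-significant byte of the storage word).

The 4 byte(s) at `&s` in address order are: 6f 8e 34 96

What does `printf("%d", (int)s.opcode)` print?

-4

[0]=0x6f [1]=0x8e [2]=0x34 [3]=0x96 (little-endian) → word 0x96348e6f
rsvd [0+:7] = (word>>0) & 0x7f = 111
opcode [7+:4] = (word>>7) & 0xf = 12  ←
chan [11+:17] = (word>>11) & 0x1ffff = 50833
tag [28+:4] = (word>>28) & 0xf = 9
opcode signed 4b, MSB=1: 12 - 16 = -4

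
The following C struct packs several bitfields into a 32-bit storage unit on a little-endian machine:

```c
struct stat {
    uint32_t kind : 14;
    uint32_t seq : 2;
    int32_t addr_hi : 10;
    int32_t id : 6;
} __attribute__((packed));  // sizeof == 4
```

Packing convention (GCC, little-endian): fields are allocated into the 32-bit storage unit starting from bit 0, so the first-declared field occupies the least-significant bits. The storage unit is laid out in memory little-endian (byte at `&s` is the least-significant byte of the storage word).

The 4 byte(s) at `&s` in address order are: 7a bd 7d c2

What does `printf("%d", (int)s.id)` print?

[0]=0x7a [1]=0xbd [2]=0x7d [3]=0xc2 (little-endian) → word 0xc27dbd7a
kind [0+:14] = (word>>0) & 0x3fff = 15738
seq [14+:2] = (word>>14) & 0x3 = 2
addr_hi [16+:10] = (word>>16) & 0x3ff = 637
id [26+:6] = (word>>26) & 0x3f = 48  ←
id signed 6b, MSB=1: 48 - 64 = -16

-16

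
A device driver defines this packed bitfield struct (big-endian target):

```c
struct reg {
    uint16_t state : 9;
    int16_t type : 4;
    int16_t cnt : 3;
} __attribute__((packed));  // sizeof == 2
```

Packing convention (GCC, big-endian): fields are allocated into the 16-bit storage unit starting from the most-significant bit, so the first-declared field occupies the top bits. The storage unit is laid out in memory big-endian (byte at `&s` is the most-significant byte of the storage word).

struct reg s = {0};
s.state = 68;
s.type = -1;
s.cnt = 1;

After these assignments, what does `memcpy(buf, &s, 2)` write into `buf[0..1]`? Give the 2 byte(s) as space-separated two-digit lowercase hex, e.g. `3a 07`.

22 79

[7+:9] state=68 & 0x1ff = 0x44; word=0x2200
[3+:4] type=-1 & 0xf = 0xf; word=0x2278
[0+:3] cnt=1 & 0x7 = 0x1; word=0x2279
word = 0x2279 → big-endian bytes:
  [0]=0x22  [1]=0x79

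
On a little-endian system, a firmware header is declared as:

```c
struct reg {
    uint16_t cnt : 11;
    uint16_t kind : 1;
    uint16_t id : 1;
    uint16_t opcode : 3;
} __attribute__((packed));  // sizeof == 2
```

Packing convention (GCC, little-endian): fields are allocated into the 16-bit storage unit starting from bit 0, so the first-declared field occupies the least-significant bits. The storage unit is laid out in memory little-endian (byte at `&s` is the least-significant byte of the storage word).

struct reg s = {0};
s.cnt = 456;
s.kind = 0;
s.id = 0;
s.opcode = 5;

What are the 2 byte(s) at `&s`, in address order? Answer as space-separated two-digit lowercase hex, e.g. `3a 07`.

[0+:11] cnt=456 & 0x7ff = 0x1c8; word=0x01c8
[11+:1] kind=0 & 0x1 = 0x0; word=0x01c8
[12+:1] id=0 & 0x1 = 0x0; word=0x01c8
[13+:3] opcode=5 & 0x7 = 0x5; word=0xa1c8
word = 0xa1c8 → little-endian bytes:
  [0]=0xc8  [1]=0xa1

c8 a1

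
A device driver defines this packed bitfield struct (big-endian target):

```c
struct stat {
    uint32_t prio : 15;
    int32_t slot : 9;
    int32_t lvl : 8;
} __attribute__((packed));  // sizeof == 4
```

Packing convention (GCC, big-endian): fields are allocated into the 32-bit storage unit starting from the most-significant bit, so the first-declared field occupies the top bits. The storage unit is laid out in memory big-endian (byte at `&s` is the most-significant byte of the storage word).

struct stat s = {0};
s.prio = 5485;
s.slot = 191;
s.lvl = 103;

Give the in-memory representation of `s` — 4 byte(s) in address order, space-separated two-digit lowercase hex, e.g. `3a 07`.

prio:15 = 5485 → 0x156d << 17 → word 0x2ada0000
slot:9 = 191 → 0xbf << 8 → word 0x2adabf00
lvl:8 = 103 → 0x67 << 0 → word 0x2adabf67
word = 0x2adabf67 → big-endian bytes:
  [0]=0x2a  [1]=0xda  [2]=0xbf  [3]=0x67

2a da bf 67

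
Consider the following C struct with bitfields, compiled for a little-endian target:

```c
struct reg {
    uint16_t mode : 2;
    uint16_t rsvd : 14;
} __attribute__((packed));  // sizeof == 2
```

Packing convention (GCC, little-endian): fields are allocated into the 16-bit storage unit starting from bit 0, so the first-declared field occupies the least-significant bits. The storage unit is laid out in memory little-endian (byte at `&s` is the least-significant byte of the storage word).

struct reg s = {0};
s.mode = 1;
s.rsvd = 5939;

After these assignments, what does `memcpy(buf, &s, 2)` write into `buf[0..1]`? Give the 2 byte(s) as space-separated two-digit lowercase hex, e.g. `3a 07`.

[0+:2] mode=1 & 0x3 = 0x1; word=0x0001
[2+:14] rsvd=5939 & 0x3fff = 0x1733; word=0x5ccd
word = 0x5ccd → little-endian bytes:
  [0]=0xcd  [1]=0x5c

cd 5c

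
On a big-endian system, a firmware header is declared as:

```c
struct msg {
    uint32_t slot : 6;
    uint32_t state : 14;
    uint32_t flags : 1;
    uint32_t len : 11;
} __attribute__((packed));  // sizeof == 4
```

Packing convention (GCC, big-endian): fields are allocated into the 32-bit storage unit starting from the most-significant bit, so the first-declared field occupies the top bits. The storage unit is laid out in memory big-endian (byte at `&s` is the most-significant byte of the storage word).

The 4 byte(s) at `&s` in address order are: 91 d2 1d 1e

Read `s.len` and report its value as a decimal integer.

1310

[0]=0x91 [1]=0xd2 [2]=0x1d [3]=0x1e (big-endian) → word 0x91d21d1e
slot [26+:6] = (word>>26) & 0x3f = 36
state [12+:14] = (word>>12) & 0x3fff = 7457
flags [11+:1] = (word>>11) & 0x1 = 1
len [0+:11] = (word>>0) & 0x7ff = 1310  ←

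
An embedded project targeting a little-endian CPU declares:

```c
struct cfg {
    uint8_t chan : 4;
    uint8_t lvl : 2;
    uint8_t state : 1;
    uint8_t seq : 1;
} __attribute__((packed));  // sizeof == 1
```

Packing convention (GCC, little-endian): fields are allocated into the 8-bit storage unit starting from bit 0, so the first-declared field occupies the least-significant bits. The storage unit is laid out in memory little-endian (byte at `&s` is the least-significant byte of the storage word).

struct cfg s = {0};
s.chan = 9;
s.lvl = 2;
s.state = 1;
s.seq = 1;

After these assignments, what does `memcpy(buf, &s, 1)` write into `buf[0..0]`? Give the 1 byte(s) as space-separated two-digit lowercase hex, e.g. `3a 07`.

[0+:4] chan=9 & 0xf = 0x9; word=0x09
[4+:2] lvl=2 & 0x3 = 0x2; word=0x29
[6+:1] state=1 & 0x1 = 0x1; word=0x69
[7+:1] seq=1 & 0x1 = 0x1; word=0xe9
word = 0xe9 → little-endian bytes:
  [0]=0xe9

e9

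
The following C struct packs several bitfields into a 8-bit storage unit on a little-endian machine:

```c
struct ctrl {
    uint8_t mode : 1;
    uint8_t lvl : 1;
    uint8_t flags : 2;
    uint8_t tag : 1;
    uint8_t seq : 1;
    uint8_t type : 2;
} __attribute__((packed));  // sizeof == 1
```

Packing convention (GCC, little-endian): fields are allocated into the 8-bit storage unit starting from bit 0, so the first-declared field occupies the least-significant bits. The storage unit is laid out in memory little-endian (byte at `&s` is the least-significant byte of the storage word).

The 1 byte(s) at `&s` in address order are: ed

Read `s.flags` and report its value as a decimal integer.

[0]=0xed (little-endian) → word 0xed
mode:1 @ bit 0 → (0xed>>0)&0x1 = 0x1
lvl:1 @ bit 1 → (0xed>>1)&0x1 = 0x0
flags:2 @ bit 2 → (0xed>>2)&0x3 = 0x3  ←
tag:1 @ bit 4 → (0xed>>4)&0x1 = 0x0
seq:1 @ bit 5 → (0xed>>5)&0x1 = 0x1
type:2 @ bit 6 → (0xed>>6)&0x3 = 0x3

3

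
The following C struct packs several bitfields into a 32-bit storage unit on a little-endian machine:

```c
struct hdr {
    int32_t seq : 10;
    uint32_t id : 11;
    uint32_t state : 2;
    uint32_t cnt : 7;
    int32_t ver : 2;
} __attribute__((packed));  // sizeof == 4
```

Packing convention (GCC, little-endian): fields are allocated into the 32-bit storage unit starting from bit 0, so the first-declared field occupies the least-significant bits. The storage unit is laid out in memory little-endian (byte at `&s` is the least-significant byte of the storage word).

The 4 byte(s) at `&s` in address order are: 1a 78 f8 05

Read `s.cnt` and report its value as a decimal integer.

11

[0]=0x1a [1]=0x78 [2]=0xf8 [3]=0x05 (little-endian) → word 0x05f8781a
seq:10 @ bit 0 → (0x05f8781a>>0)&0x3ff = 0x1a
id:11 @ bit 10 → (0x05f8781a>>10)&0x7ff = 0x61e
state:2 @ bit 21 → (0x05f8781a>>21)&0x3 = 0x3
cnt:7 @ bit 23 → (0x05f8781a>>23)&0x7f = 0xb  ←
ver:2 @ bit 30 → (0x05f8781a>>30)&0x3 = 0x0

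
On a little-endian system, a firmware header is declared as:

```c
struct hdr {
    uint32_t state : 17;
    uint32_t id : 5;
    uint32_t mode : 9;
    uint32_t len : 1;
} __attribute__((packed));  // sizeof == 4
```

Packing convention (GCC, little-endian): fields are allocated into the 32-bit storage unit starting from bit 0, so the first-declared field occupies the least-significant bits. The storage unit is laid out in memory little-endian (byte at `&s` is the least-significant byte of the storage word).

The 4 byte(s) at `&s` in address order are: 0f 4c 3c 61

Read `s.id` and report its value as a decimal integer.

[0]=0x0f [1]=0x4c [2]=0x3c [3]=0x61 (little-endian) → word 0x613c4c0f
state:17 @ bit 0 → (0x613c4c0f>>0)&0x1ffff = 0x4c0f
id:5 @ bit 17 → (0x613c4c0f>>17)&0x1f = 0x1e  ←
mode:9 @ bit 22 → (0x613c4c0f>>22)&0x1ff = 0x184
len:1 @ bit 31 → (0x613c4c0f>>31)&0x1 = 0x0

30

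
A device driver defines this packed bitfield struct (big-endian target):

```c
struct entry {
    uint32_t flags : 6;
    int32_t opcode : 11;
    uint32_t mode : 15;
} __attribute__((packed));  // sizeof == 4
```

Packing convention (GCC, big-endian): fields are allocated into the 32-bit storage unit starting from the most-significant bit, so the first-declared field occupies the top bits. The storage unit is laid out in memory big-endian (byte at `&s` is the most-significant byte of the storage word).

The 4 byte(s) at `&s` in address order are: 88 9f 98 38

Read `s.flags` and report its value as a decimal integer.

34

[0]=0x88 [1]=0x9f [2]=0x98 [3]=0x38 (big-endian) → word 0x889f9838
flags:6 @ bit 26 → (0x889f9838>>26)&0x3f = 0x22  ←
opcode:11 @ bit 15 → (0x889f9838>>15)&0x7ff = 0x13f
mode:15 @ bit 0 → (0x889f9838>>0)&0x7fff = 0x1838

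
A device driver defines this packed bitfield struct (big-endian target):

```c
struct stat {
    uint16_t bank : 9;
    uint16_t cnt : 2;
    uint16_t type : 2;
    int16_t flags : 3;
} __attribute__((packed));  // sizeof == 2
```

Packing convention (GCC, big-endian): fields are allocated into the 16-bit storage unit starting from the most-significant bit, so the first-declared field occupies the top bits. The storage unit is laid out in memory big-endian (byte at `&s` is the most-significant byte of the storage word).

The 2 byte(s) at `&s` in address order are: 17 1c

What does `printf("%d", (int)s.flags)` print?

[0]=0x17 [1]=0x1c (big-endian) → word 0x171c
bank:9 @ bit 7 → (0x171c>>7)&0x1ff = 0x2e
cnt:2 @ bit 5 → (0x171c>>5)&0x3 = 0x0
type:2 @ bit 3 → (0x171c>>3)&0x3 = 0x3
flags:3 @ bit 0 → (0x171c>>0)&0x7 = 0x4  ←
flags signed 3b, MSB=1: 4 - 8 = -4

-4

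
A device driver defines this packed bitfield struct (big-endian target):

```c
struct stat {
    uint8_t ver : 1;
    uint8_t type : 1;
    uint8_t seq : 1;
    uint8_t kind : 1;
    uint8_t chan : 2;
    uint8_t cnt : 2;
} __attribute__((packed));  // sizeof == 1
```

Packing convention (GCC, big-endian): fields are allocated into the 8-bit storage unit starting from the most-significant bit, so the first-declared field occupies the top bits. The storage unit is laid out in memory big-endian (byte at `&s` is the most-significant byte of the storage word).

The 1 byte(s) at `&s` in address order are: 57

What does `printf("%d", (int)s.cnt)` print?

[0]=0x57 (big-endian) → word 0x57
ver:1 @ bit 7 → (0x57>>7)&0x1 = 0x0
type:1 @ bit 6 → (0x57>>6)&0x1 = 0x1
seq:1 @ bit 5 → (0x57>>5)&0x1 = 0x0
kind:1 @ bit 4 → (0x57>>4)&0x1 = 0x1
chan:2 @ bit 2 → (0x57>>2)&0x3 = 0x1
cnt:2 @ bit 0 → (0x57>>0)&0x3 = 0x3  ←

3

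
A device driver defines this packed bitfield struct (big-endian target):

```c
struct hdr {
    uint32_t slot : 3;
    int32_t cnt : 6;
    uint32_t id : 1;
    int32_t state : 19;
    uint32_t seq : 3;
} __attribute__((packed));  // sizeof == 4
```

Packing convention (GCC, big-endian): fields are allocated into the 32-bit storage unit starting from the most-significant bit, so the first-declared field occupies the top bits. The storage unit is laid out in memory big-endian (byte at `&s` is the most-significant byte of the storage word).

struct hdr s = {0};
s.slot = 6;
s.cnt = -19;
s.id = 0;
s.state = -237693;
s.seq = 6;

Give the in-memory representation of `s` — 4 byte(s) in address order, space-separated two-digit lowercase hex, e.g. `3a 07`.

d6 a2 fc 1e

slot:3 = 6 → 0x6 << 29 → word 0xc0000000
cnt:6 = -19 → 0x2d << 23 → word 0xd6800000
id:1 = 0 → 0x0 << 22 → word 0xd6800000
state:19 = -237693 → 0x45f83 << 3 → word 0xd6a2fc18
seq:3 = 6 → 0x6 << 0 → word 0xd6a2fc1e
word = 0xd6a2fc1e → big-endian bytes:
  [0]=0xd6  [1]=0xa2  [2]=0xfc  [3]=0x1e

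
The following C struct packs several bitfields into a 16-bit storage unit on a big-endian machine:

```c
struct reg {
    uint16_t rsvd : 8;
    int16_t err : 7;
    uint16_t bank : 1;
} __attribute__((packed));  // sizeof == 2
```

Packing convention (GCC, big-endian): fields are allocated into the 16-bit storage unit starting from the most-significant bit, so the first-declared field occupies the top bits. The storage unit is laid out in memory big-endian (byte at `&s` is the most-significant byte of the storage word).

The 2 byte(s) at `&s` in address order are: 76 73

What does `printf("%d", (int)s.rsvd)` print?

[0]=0x76 [1]=0x73 (big-endian) → word 0x7673
rsvd:8 @ bit 8 → (0x7673>>8)&0xff = 0x76  ←
err:7 @ bit 1 → (0x7673>>1)&0x7f = 0x39
bank:1 @ bit 0 → (0x7673>>0)&0x1 = 0x1

118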